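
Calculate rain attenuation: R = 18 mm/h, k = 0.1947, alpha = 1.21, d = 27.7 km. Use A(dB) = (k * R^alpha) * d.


gamma = 0.1947 * 18^1.21 = 6.430514 dB/km
A = 6.430514 * 27.7 = 178.13 dB

178.13 dB


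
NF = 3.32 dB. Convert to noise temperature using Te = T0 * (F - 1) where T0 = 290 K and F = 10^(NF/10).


NF_lin = 10^(3.32/10) = 2.14783
Te = 290 * (2.14783 - 1) = 332.9 K

332.9 K


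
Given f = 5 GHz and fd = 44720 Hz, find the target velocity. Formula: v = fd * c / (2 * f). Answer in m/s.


v = 44720 * 3e8 / (2 * 5000000000.0) = 1341.6 m/s

1341.6 m/s


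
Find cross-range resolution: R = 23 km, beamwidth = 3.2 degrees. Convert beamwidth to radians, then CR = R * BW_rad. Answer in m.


BW_rad = 0.055850536
CR = 23000 * 0.055850536 = 1284.6 m

1284.6 m


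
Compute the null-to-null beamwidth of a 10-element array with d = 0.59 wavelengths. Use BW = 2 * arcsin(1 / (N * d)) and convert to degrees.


1/(N*d) = 1/(10*0.59) = 0.169492
BW = 2*arcsin(0.169492) = 19.5 degrees

19.5 degrees


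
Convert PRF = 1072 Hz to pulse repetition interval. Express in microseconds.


PRI = 1/1072 = 0.0009328358 s = 932.8 us

932.8 us


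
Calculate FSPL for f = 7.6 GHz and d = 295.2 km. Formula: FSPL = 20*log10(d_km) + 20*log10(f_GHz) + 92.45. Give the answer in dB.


20*log10(295.2) = 49.4
20*log10(7.6) = 17.62
FSPL = 159.5 dB

159.5 dB


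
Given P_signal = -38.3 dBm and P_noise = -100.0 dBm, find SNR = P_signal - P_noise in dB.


SNR = -38.3 - (-100.0) = 61.7 dB

61.7 dB


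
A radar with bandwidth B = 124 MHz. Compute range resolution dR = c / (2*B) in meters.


dR = 3e8 / (2 * 124000000.0) = 1.21 m

1.21 m


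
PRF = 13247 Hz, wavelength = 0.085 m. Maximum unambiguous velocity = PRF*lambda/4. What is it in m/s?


V_ua = 13247 * 0.085 / 4 = 281.5 m/s

281.5 m/s


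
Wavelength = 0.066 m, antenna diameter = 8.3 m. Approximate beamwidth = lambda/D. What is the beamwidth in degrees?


BW_rad = 0.066 / 8.3 = 0.007952
BW_deg = 0.46 degrees

0.46 degrees


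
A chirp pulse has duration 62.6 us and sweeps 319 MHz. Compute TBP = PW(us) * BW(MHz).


TBP = 62.6 * 319 = 19969.4

19969.4


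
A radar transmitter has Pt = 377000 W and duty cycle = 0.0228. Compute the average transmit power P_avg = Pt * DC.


P_avg = 377000 * 0.0228 = 8595.6 W

8595.6 W


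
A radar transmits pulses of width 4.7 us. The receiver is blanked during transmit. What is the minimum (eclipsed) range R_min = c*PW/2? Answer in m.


R_min = 3e8 * 4.7e-6 / 2 = 705.0 m

705.0 m


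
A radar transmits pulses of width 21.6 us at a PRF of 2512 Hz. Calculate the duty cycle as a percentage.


DC = 21.6e-6 * 2512 * 100 = 5.43%

5.43%


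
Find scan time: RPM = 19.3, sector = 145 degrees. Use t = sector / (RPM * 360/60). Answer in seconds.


t = 145 / (19.3 * 360) * 60 = 1.25 s

1.25 s


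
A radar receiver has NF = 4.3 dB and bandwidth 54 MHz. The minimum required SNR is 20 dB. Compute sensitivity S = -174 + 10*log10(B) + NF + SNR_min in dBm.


10*log10(54000000.0) = 77.32
S = -174 + 77.32 + 4.3 + 20 = -72.4 dBm

-72.4 dBm


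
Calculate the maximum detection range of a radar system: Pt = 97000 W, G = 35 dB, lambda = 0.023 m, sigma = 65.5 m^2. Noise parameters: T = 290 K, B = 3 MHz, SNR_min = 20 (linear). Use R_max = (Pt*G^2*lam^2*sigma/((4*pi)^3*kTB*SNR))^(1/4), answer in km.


G_lin = 10^(35/10) = 3162.27766
R^4 = 97000 * 3162.27766^2 * 0.023^2 * 65.5 / ((4*pi)^3 * 1.38e-23 * 290 * 3000000.0 * 20)
R^4 = 7.0536e19 m^4
R_max = (7.0536e19)^(1/4) = 91643.7 m = 91.6 km

91.6 km


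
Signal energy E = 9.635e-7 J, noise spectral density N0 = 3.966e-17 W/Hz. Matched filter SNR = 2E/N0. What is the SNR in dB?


SNR_lin = 2 * 9.635e-7 / 3.966e-17 = 4.859e10
SNR_dB = 10*log10(4.859e10) = 106.9 dB

106.9 dB


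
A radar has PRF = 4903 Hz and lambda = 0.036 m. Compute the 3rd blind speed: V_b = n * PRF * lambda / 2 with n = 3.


V_blind = 3 * 4903 * 0.036 / 2 = 264.8 m/s

264.8 m/s


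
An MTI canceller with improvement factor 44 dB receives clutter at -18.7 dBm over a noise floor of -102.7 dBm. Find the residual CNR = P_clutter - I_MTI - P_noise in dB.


CNR = -18.7 - 44 - (-102.7) = 40.0 dB

40.0 dB


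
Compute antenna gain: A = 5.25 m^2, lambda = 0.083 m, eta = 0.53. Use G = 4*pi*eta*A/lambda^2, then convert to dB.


G_linear = 4*pi*0.53*5.25/0.083^2 = 5075.62
G_dB = 10*log10(5075.62) = 37.1 dB

37.1 dB


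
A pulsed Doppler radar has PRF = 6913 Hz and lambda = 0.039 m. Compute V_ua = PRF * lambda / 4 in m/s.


V_ua = 6913 * 0.039 / 4 = 67.4 m/s

67.4 m/s


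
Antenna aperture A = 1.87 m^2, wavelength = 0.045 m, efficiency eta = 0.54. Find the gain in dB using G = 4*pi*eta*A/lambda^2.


G_linear = 4*pi*0.54*1.87/0.045^2 = 6266.43
G_dB = 10*log10(6266.43) = 38.0 dB

38.0 dB


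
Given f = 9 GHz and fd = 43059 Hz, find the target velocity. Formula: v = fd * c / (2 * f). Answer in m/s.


v = 43059 * 3e8 / (2 * 9000000000.0) = 717.7 m/s

717.7 m/s


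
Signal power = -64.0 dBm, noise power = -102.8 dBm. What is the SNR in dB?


SNR = -64.0 - (-102.8) = 38.8 dB

38.8 dB


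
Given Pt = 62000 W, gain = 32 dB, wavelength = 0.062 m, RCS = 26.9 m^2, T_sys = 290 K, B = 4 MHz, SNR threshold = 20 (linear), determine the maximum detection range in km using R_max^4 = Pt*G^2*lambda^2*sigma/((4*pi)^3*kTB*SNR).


G_lin = 10^(32/10) = 1584.893192
R^4 = 62000 * 1584.893192^2 * 0.062^2 * 26.9 / ((4*pi)^3 * 1.38e-23 * 290 * 4000000.0 * 20)
R^4 = 2.53472e19 m^4
R_max = (2.53472e19)^(1/4) = 70954.9 m = 71.0 km

71.0 km


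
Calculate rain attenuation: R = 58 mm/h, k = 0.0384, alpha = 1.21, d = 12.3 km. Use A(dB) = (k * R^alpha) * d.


gamma = 0.0384 * 58^1.21 = 5.224913 dB/km
A = 5.224913 * 12.3 = 64.27 dB

64.27 dB


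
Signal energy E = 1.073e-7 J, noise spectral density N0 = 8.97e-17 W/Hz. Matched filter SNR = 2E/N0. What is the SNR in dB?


SNR_lin = 2 * 1.073e-7 / 8.97e-17 = 2.392e9
SNR_dB = 10*log10(2.392e9) = 93.8 dB

93.8 dB


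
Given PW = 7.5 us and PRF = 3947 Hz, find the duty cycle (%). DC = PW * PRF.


DC = 7.5e-6 * 3947 * 100 = 2.96%

2.96%


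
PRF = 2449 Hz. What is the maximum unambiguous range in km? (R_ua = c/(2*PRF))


R_ua = 3e8 / (2 * 2449) = 61249.5 m = 61.2 km

61.2 km


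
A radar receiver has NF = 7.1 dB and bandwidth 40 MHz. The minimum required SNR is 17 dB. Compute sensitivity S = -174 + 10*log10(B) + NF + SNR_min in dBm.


10*log10(40000000.0) = 76.02
S = -174 + 76.02 + 7.1 + 17 = -73.9 dBm

-73.9 dBm


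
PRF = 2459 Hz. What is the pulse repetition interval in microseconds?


PRI = 1/2459 = 0.0004066694 s = 406.7 us

406.7 us


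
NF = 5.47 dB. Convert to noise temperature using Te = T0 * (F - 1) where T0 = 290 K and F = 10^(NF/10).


NF_lin = 10^(5.47/10) = 3.523709
Te = 290 * (3.523709 - 1) = 731.9 K

731.9 K


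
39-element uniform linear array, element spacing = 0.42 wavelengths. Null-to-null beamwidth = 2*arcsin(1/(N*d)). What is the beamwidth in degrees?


1/(N*d) = 1/(39*0.42) = 0.06105
BW = 2*arcsin(0.06105) = 7.0 degrees

7.0 degrees


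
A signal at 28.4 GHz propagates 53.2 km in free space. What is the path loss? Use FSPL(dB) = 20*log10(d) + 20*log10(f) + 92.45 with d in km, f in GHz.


20*log10(53.2) = 34.52
20*log10(28.4) = 29.07
FSPL = 156.0 dB

156.0 dB


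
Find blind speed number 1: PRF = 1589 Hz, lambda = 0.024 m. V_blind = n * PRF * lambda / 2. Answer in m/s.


V_blind = 1 * 1589 * 0.024 / 2 = 19.1 m/s

19.1 m/s


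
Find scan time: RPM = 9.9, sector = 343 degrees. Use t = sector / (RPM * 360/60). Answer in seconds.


t = 343 / (9.9 * 360) * 60 = 5.77 s

5.77 s


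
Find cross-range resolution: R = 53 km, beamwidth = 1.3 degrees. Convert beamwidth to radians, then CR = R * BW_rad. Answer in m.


BW_rad = 0.02268928
CR = 53000 * 0.02268928 = 1202.5 m

1202.5 m


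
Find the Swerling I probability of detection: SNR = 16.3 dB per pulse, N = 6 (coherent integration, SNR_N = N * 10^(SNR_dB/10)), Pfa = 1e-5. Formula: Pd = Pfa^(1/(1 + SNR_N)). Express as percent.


SNR_lin = 10^(16.3/10) = 42.65795
SNR_N = 6 * 42.65795 = 255.9477
1/(1 + SNR_N) = 1/256.9477 = 0.0038918
Pd = (1e-5)^0.0038918 = 0.95618
Pd = 95.6%

95.6%


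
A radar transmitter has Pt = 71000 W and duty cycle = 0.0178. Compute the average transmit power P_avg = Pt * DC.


P_avg = 71000 * 0.0178 = 1263.8 W

1263.8 W


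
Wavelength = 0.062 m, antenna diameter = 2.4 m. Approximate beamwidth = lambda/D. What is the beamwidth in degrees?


BW_rad = 0.062 / 2.4 = 0.025833
BW_deg = 1.48 degrees

1.48 degrees


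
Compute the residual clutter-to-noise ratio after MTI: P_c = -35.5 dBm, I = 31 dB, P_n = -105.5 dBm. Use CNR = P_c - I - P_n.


CNR = -35.5 - 31 - (-105.5) = 39.0 dB

39.0 dB


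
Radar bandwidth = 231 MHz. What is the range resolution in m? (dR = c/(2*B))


dR = 3e8 / (2 * 231000000.0) = 0.65 m

0.65 m


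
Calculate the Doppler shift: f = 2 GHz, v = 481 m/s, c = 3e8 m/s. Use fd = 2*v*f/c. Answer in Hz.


fd = 2 * 481 * 2000000000.0 / 3e8 = 6413.3 Hz

6413.3 Hz


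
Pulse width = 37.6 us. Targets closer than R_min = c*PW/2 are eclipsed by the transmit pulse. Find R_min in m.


R_min = 3e8 * 37.6e-6 / 2 = 5640.0 m

5640.0 m


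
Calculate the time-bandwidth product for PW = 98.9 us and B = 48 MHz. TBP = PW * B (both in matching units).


TBP = 98.9 * 48 = 4747.2

4747.2


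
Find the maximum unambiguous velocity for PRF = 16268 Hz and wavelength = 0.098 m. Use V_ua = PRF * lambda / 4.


V_ua = 16268 * 0.098 / 4 = 398.6 m/s

398.6 m/s


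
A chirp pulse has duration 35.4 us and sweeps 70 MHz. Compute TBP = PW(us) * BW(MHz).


TBP = 35.4 * 70 = 2478.0

2478.0


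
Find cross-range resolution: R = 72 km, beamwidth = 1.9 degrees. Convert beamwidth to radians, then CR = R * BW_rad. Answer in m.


BW_rad = 0.033161256
CR = 72000 * 0.033161256 = 2387.6 m

2387.6 m


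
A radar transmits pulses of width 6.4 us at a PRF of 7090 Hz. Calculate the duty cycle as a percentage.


DC = 6.4e-6 * 7090 * 100 = 4.54%

4.54%


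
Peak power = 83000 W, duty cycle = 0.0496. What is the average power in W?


P_avg = 83000 * 0.0496 = 4116.8 W

4116.8 W


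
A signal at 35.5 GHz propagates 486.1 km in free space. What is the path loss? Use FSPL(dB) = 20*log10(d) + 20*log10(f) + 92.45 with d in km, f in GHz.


20*log10(486.1) = 53.73
20*log10(35.5) = 31.0
FSPL = 177.2 dB

177.2 dB


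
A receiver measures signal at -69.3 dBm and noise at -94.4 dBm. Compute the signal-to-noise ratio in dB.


SNR = -69.3 - (-94.4) = 25.1 dB

25.1 dB


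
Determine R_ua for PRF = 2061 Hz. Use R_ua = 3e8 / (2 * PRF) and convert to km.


R_ua = 3e8 / (2 * 2061) = 72780.2 m = 72.8 km

72.8 km


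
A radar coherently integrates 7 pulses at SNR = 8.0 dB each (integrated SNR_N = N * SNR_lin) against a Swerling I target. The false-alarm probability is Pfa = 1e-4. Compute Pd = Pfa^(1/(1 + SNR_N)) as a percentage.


SNR_lin = 10^(8.0/10) = 6.30957
SNR_N = 7 * 6.30957 = 44.16699
1/(1 + SNR_N) = 1/45.16699 = 0.0221401
Pd = (1e-4)^0.0221401 = 0.81553
Pd = 81.6%

81.6%


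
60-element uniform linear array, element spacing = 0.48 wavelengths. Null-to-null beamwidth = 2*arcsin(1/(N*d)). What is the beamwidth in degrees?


1/(N*d) = 1/(60*0.48) = 0.034722
BW = 2*arcsin(0.034722) = 4.0 degrees

4.0 degrees


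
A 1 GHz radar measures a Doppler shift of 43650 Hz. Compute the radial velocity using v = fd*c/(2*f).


v = 43650 * 3e8 / (2 * 1000000000.0) = 6547.5 m/s

6547.5 m/s


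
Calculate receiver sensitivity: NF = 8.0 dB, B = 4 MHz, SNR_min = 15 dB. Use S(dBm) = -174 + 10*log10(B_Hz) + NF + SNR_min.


10*log10(4000000.0) = 66.02
S = -174 + 66.02 + 8.0 + 15 = -85.0 dBm

-85.0 dBm


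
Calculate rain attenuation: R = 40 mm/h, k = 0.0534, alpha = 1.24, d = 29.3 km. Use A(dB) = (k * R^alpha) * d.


gamma = 0.0534 * 40^1.24 = 5.177208 dB/km
A = 5.177208 * 29.3 = 151.69 dB

151.69 dB


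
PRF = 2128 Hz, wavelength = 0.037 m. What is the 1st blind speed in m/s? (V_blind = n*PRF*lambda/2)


V_blind = 1 * 2128 * 0.037 / 2 = 39.4 m/s

39.4 m/s


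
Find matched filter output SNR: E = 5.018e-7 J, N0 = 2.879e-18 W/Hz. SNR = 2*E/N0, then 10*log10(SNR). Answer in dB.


SNR_lin = 2 * 5.018e-7 / 2.879e-18 = 3.486e11
SNR_dB = 10*log10(3.486e11) = 115.4 dB

115.4 dB


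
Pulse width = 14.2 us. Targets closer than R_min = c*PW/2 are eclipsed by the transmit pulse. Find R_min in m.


R_min = 3e8 * 14.2e-6 / 2 = 2130.0 m

2130.0 m


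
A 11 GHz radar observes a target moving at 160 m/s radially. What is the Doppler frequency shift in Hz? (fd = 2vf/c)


fd = 2 * 160 * 11000000000.0 / 3e8 = 11733.3 Hz

11733.3 Hz


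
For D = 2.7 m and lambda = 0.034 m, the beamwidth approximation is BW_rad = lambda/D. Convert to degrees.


BW_rad = 0.034 / 2.7 = 0.012593
BW_deg = 0.72 degrees

0.72 degrees


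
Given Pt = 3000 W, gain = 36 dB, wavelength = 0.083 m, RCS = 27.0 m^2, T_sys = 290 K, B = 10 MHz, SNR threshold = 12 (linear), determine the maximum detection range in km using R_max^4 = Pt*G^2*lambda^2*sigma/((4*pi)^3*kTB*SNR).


G_lin = 10^(36/10) = 3981.071706
R^4 = 3000 * 3981.071706^2 * 0.083^2 * 27.0 / ((4*pi)^3 * 1.38e-23 * 290 * 10000000.0 * 12)
R^4 = 9.28011e18 m^4
R_max = (9.28011e18)^(1/4) = 55193.5 m = 55.2 km

55.2 km


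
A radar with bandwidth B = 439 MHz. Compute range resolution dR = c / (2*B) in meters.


dR = 3e8 / (2 * 439000000.0) = 0.34 m

0.34 m


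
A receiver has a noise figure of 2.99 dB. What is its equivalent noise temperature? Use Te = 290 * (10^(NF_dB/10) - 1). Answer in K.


NF_lin = 10^(2.99/10) = 1.990673
Te = 290 * (1.990673 - 1) = 287.3 K

287.3 K


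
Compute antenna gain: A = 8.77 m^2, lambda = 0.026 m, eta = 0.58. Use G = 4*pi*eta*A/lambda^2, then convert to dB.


G_linear = 4*pi*0.58*8.77/0.026^2 = 94556.36
G_dB = 10*log10(94556.36) = 49.8 dB

49.8 dB


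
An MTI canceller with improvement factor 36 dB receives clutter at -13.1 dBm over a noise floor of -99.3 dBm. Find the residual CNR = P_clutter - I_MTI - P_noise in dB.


CNR = -13.1 - 36 - (-99.3) = 50.2 dB

50.2 dB


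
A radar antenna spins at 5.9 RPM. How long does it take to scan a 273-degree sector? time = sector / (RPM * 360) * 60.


t = 273 / (5.9 * 360) * 60 = 7.71 s

7.71 s


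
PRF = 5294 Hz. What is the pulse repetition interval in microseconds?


PRI = 1/5294 = 0.0001888931 s = 188.9 us

188.9 us


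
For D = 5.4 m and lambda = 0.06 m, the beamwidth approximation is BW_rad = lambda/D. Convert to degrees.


BW_rad = 0.06 / 5.4 = 0.011111
BW_deg = 0.64 degrees

0.64 degrees


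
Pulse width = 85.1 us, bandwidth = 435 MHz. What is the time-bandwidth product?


TBP = 85.1 * 435 = 37018.5

37018.5


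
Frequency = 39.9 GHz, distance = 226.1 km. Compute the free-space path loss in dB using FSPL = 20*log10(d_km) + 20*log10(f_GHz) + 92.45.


20*log10(226.1) = 47.09
20*log10(39.9) = 32.02
FSPL = 171.6 dB

171.6 dB


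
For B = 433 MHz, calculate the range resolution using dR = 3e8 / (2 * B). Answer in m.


dR = 3e8 / (2 * 433000000.0) = 0.35 m

0.35 m


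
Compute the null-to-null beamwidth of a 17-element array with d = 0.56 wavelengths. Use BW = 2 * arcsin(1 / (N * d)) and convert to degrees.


1/(N*d) = 1/(17*0.56) = 0.105042
BW = 2*arcsin(0.105042) = 12.1 degrees

12.1 degrees


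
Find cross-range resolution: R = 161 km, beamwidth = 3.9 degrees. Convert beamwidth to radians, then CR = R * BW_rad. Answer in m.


BW_rad = 0.068067841
CR = 161000 * 0.068067841 = 10958.9 m

10958.9 m


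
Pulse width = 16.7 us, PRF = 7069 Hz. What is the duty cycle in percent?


DC = 16.7e-6 * 7069 * 100 = 11.81%

11.81%


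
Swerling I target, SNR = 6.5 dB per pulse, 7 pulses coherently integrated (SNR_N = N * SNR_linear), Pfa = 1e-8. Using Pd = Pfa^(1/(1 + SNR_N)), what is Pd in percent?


SNR_lin = 10^(6.5/10) = 4.46684
SNR_N = 7 * 4.46684 = 31.26788
1/(1 + SNR_N) = 1/32.26788 = 0.0309906
Pd = (1e-8)^0.0309906 = 0.56503
Pd = 56.5%

56.5%


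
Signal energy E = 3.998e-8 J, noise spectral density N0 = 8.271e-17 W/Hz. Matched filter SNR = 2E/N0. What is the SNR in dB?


SNR_lin = 2 * 3.998e-8 / 8.271e-17 = 9.668e8
SNR_dB = 10*log10(9.668e8) = 89.9 dB

89.9 dB


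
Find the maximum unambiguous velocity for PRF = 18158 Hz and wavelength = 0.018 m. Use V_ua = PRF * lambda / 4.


V_ua = 18158 * 0.018 / 4 = 81.7 m/s

81.7 m/s


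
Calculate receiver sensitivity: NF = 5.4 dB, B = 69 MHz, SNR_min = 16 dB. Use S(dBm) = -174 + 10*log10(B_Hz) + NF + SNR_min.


10*log10(69000000.0) = 78.39
S = -174 + 78.39 + 5.4 + 16 = -74.2 dBm

-74.2 dBm


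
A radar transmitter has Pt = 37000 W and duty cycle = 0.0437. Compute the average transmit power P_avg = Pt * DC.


P_avg = 37000 * 0.0437 = 1616.9 W

1616.9 W


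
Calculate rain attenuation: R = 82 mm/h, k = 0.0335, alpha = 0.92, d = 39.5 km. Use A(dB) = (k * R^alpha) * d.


gamma = 0.0335 * 82^0.92 = 1.930872 dB/km
A = 1.930872 * 39.5 = 76.27 dB

76.27 dB


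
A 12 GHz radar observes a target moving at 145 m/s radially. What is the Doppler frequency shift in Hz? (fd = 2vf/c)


fd = 2 * 145 * 12000000000.0 / 3e8 = 11600.0 Hz

11600.0 Hz


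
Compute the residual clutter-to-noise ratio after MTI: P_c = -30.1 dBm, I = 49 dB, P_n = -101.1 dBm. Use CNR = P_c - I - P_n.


CNR = -30.1 - 49 - (-101.1) = 22.0 dB

22.0 dB


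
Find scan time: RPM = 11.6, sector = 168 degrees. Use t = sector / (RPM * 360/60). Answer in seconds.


t = 168 / (11.6 * 360) * 60 = 2.41 s

2.41 s


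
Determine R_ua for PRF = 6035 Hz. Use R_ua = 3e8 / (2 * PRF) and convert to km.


R_ua = 3e8 / (2 * 6035) = 24855.0 m = 24.9 km

24.9 km


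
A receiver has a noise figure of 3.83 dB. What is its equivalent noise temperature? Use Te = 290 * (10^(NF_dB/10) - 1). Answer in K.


NF_lin = 10^(3.83/10) = 2.415461
Te = 290 * (2.415461 - 1) = 410.5 K

410.5 K


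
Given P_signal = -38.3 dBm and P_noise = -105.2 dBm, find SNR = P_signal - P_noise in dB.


SNR = -38.3 - (-105.2) = 66.9 dB

66.9 dB


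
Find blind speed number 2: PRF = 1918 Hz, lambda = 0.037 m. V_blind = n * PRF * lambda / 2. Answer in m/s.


V_blind = 2 * 1918 * 0.037 / 2 = 71.0 m/s

71.0 m/s


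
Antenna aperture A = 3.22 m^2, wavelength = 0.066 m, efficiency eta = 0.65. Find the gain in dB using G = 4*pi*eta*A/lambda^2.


G_linear = 4*pi*0.65*3.22/0.066^2 = 6037.97
G_dB = 10*log10(6037.97) = 37.8 dB

37.8 dB


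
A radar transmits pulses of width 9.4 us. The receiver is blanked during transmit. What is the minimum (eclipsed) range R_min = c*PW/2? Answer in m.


R_min = 3e8 * 9.4e-6 / 2 = 1410.0 m

1410.0 m


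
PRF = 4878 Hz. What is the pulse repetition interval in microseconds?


PRI = 1/4878 = 0.0002050021 s = 205.0 us

205.0 us


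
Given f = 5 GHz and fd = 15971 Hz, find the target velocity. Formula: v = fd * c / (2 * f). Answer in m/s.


v = 15971 * 3e8 / (2 * 5000000000.0) = 479.1 m/s

479.1 m/s


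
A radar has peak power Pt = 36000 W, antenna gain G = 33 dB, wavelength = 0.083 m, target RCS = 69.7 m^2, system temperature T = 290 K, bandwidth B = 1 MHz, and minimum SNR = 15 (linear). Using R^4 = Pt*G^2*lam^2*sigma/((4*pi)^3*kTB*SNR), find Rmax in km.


G_lin = 10^(33/10) = 1995.262315
R^4 = 36000 * 1995.262315^2 * 0.083^2 * 69.7 / ((4*pi)^3 * 1.38e-23 * 290 * 1000000.0 * 15)
R^4 = 5.77688e20 m^4
R_max = (5.77688e20)^(1/4) = 155032.7 m = 155.0 km

155.0 km


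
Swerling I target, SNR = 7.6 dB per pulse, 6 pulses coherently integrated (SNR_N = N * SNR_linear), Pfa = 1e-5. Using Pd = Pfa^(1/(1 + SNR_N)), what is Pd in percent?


SNR_lin = 10^(7.6/10) = 5.7544
SNR_N = 6 * 5.7544 = 34.5264
1/(1 + SNR_N) = 1/35.5264 = 0.0281481
Pd = (1e-5)^0.0281481 = 0.7232
Pd = 72.3%

72.3%


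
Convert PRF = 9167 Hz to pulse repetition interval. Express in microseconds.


PRI = 1/9167 = 0.0001090869 s = 109.1 us

109.1 us


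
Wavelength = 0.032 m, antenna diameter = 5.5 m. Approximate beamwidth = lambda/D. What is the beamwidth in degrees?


BW_rad = 0.032 / 5.5 = 0.005818
BW_deg = 0.33 degrees

0.33 degrees


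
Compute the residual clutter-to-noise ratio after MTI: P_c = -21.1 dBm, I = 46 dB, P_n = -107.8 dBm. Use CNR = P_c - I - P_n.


CNR = -21.1 - 46 - (-107.8) = 40.7 dB

40.7 dB


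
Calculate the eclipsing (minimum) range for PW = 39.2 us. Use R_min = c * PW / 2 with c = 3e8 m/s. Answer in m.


R_min = 3e8 * 39.2e-6 / 2 = 5880.0 m

5880.0 m


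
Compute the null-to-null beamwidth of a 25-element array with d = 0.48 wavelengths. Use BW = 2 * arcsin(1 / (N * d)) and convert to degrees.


1/(N*d) = 1/(25*0.48) = 0.083333
BW = 2*arcsin(0.083333) = 9.6 degrees

9.6 degrees


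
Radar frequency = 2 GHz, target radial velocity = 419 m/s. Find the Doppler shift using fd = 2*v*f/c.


fd = 2 * 419 * 2000000000.0 / 3e8 = 5586.7 Hz

5586.7 Hz


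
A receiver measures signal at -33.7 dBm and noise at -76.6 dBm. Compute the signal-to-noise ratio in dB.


SNR = -33.7 - (-76.6) = 42.9 dB

42.9 dB


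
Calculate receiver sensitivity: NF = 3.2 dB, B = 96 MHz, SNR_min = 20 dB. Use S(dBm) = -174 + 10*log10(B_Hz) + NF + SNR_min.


10*log10(96000000.0) = 79.82
S = -174 + 79.82 + 3.2 + 20 = -71.0 dBm

-71.0 dBm


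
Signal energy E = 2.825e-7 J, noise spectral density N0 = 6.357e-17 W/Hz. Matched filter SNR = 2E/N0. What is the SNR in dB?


SNR_lin = 2 * 2.825e-7 / 6.357e-17 = 8.888e9
SNR_dB = 10*log10(8.888e9) = 99.5 dB

99.5 dB


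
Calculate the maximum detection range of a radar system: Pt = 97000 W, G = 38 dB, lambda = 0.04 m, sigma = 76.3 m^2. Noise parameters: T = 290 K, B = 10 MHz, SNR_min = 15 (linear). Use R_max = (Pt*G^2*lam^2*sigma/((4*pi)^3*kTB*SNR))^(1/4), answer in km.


G_lin = 10^(38/10) = 6309.573445
R^4 = 97000 * 6309.573445^2 * 0.04^2 * 76.3 / ((4*pi)^3 * 1.38e-23 * 290 * 10000000.0 * 15)
R^4 = 3.95748e20 m^4
R_max = (3.95748e20)^(1/4) = 141044.0 m = 141.0 km

141.0 km


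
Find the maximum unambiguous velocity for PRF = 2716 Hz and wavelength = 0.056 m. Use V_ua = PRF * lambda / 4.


V_ua = 2716 * 0.056 / 4 = 38.0 m/s

38.0 m/s


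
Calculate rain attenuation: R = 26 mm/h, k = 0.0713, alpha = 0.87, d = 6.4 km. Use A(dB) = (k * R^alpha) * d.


gamma = 0.0713 * 26^0.87 = 1.213714 dB/km
A = 1.213714 * 6.4 = 7.77 dB

7.77 dB


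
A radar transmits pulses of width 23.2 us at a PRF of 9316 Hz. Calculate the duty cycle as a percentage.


DC = 23.2e-6 * 9316 * 100 = 21.61%

21.61%


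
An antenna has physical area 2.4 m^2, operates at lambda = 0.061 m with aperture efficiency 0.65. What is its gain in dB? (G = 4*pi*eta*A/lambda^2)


G_linear = 4*pi*0.65*2.4/0.061^2 = 5268.35
G_dB = 10*log10(5268.35) = 37.2 dB

37.2 dB


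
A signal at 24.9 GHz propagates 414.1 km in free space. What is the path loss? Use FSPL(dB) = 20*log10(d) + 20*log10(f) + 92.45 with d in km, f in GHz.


20*log10(414.1) = 52.34
20*log10(24.9) = 27.92
FSPL = 172.7 dB

172.7 dB


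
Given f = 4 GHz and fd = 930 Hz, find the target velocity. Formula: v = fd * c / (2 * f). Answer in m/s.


v = 930 * 3e8 / (2 * 4000000000.0) = 34.9 m/s

34.9 m/s


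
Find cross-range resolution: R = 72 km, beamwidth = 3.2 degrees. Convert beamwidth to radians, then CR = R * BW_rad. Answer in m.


BW_rad = 0.055850536
CR = 72000 * 0.055850536 = 4021.2 m

4021.2 m


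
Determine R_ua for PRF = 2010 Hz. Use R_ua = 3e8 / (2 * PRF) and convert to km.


R_ua = 3e8 / (2 * 2010) = 74626.9 m = 74.6 km

74.6 km


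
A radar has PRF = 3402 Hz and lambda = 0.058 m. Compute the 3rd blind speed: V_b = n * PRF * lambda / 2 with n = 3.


V_blind = 3 * 3402 * 0.058 / 2 = 296.0 m/s

296.0 m/s


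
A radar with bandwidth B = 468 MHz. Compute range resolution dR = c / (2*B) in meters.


dR = 3e8 / (2 * 468000000.0) = 0.32 m

0.32 m


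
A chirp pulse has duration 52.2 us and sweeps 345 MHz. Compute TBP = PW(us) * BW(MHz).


TBP = 52.2 * 345 = 18009.0

18009.0


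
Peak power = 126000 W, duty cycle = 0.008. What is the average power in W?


P_avg = 126000 * 0.008 = 1008.0 W

1008.0 W


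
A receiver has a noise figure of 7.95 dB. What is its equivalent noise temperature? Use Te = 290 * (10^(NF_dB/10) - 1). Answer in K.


NF_lin = 10^(7.95/10) = 6.237348
Te = 290 * (6.237348 - 1) = 1518.8 K

1518.8 K


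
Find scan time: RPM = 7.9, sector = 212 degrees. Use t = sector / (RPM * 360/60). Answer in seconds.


t = 212 / (7.9 * 360) * 60 = 4.47 s

4.47 s


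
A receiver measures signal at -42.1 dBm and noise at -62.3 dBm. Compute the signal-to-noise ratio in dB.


SNR = -42.1 - (-62.3) = 20.2 dB

20.2 dB


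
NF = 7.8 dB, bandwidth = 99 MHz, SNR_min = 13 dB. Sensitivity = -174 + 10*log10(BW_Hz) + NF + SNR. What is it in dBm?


10*log10(99000000.0) = 79.96
S = -174 + 79.96 + 7.8 + 13 = -73.2 dBm

-73.2 dBm


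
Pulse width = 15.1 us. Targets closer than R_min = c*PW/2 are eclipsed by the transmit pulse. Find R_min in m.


R_min = 3e8 * 15.1e-6 / 2 = 2265.0 m

2265.0 m


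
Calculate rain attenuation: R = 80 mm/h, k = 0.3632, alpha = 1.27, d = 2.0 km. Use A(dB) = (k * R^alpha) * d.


gamma = 0.3632 * 80^1.27 = 94.857161 dB/km
A = 94.857161 * 2.0 = 189.71 dB

189.71 dB


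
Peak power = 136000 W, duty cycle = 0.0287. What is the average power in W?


P_avg = 136000 * 0.0287 = 3903.2 W

3903.2 W


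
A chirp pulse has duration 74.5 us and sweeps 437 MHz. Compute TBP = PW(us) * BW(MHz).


TBP = 74.5 * 437 = 32556.5

32556.5


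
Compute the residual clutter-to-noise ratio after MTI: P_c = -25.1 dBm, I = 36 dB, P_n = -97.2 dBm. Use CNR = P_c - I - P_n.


CNR = -25.1 - 36 - (-97.2) = 36.1 dB

36.1 dB


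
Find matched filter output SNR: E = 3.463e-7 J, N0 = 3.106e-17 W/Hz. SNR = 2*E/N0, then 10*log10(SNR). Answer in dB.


SNR_lin = 2 * 3.463e-7 / 3.106e-17 = 2.23e10
SNR_dB = 10*log10(2.23e10) = 103.5 dB

103.5 dB


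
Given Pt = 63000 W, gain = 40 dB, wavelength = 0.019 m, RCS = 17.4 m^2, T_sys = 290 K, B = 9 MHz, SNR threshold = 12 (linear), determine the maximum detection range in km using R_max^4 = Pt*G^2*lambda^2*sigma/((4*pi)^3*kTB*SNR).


G_lin = 10^(40/10) = 10000.0
R^4 = 63000 * 10000.0^2 * 0.019^2 * 17.4 / ((4*pi)^3 * 1.38e-23 * 290 * 9000000.0 * 12)
R^4 = 4.61388e19 m^4
R_max = (4.61388e19)^(1/4) = 82417.0 m = 82.4 km

82.4 km


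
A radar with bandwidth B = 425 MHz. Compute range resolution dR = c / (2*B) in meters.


dR = 3e8 / (2 * 425000000.0) = 0.35 m

0.35 m


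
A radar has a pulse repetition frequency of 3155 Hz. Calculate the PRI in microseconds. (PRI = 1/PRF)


PRI = 1/3155 = 0.0003169572 s = 317.0 us

317.0 us


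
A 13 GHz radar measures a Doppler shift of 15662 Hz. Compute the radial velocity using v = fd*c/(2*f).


v = 15662 * 3e8 / (2 * 13000000000.0) = 180.7 m/s

180.7 m/s


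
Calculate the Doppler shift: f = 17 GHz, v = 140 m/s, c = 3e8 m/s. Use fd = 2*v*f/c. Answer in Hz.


fd = 2 * 140 * 17000000000.0 / 3e8 = 15866.7 Hz

15866.7 Hz


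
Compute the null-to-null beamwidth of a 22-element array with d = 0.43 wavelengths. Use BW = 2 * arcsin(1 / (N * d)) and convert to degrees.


1/(N*d) = 1/(22*0.43) = 0.105708
BW = 2*arcsin(0.105708) = 12.1 degrees

12.1 degrees


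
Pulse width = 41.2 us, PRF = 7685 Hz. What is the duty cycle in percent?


DC = 41.2e-6 * 7685 * 100 = 31.66%

31.66%


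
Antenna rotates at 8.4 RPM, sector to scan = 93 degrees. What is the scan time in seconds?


t = 93 / (8.4 * 360) * 60 = 1.85 s

1.85 s


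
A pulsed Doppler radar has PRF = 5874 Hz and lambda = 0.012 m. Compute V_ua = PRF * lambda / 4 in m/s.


V_ua = 5874 * 0.012 / 4 = 17.6 m/s

17.6 m/s


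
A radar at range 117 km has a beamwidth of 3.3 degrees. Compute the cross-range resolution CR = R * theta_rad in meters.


BW_rad = 0.057595865
CR = 117000 * 0.057595865 = 6738.7 m

6738.7 m


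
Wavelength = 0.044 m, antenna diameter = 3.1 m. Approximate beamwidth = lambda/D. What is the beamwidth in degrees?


BW_rad = 0.044 / 3.1 = 0.014194
BW_deg = 0.81 degrees

0.81 degrees


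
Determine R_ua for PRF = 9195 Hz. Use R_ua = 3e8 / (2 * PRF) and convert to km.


R_ua = 3e8 / (2 * 9195) = 16313.2 m = 16.3 km

16.3 km


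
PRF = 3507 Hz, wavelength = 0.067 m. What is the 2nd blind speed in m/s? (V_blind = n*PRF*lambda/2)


V_blind = 2 * 3507 * 0.067 / 2 = 235.0 m/s

235.0 m/s


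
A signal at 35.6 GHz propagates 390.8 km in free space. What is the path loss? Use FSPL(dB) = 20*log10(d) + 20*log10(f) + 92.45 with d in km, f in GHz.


20*log10(390.8) = 51.84
20*log10(35.6) = 31.03
FSPL = 175.3 dB

175.3 dB


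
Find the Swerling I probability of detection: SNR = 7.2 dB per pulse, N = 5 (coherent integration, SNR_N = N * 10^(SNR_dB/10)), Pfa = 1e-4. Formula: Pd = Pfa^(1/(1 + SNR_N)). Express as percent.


SNR_lin = 10^(7.2/10) = 5.24807
SNR_N = 5 * 5.24807 = 26.24035
1/(1 + SNR_N) = 1/27.24035 = 0.0367102
Pd = (1e-4)^0.0367102 = 0.71311
Pd = 71.3%

71.3%


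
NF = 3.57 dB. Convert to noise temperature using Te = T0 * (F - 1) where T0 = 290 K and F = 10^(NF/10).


NF_lin = 10^(3.57/10) = 2.275097
Te = 290 * (2.275097 - 1) = 369.8 K

369.8 K


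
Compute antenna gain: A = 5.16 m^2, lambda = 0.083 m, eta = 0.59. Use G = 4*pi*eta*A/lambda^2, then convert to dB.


G_linear = 4*pi*0.59*5.16/0.083^2 = 5553.35
G_dB = 10*log10(5553.35) = 37.4 dB

37.4 dB


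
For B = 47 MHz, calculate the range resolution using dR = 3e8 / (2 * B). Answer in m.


dR = 3e8 / (2 * 47000000.0) = 3.19 m

3.19 m


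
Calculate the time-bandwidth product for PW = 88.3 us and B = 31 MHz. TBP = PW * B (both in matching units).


TBP = 88.3 * 31 = 2737.3

2737.3


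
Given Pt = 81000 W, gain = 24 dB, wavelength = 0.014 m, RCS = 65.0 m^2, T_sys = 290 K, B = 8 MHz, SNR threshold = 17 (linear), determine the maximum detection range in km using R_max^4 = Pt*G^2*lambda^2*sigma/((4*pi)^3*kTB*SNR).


G_lin = 10^(24/10) = 251.188643
R^4 = 81000 * 251.188643^2 * 0.014^2 * 65.0 / ((4*pi)^3 * 1.38e-23 * 290 * 8000000.0 * 17)
R^4 = 6.02849e16 m^4
R_max = (6.02849e16)^(1/4) = 15669.4 m = 15.7 km

15.7 km


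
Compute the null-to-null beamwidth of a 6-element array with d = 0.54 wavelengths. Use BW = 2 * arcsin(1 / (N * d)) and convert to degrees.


1/(N*d) = 1/(6*0.54) = 0.308642
BW = 2*arcsin(0.308642) = 36.0 degrees

36.0 degrees


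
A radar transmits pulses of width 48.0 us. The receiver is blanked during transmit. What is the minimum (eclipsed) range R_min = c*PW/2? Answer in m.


R_min = 3e8 * 48.0e-6 / 2 = 7200.0 m

7200.0 m


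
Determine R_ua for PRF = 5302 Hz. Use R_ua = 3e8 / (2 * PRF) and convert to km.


R_ua = 3e8 / (2 * 5302) = 28291.2 m = 28.3 km

28.3 km


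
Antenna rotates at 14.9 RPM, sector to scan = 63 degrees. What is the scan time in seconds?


t = 63 / (14.9 * 360) * 60 = 0.7 s

0.7 s


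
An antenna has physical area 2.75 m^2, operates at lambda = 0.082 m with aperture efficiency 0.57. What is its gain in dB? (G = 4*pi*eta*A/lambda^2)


G_linear = 4*pi*0.57*2.75/0.082^2 = 2929.47
G_dB = 10*log10(2929.47) = 34.7 dB

34.7 dB


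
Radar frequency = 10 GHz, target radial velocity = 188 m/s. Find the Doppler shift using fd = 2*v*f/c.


fd = 2 * 188 * 10000000000.0 / 3e8 = 12533.3 Hz

12533.3 Hz


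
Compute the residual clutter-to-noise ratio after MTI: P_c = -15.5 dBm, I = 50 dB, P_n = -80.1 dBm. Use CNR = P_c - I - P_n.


CNR = -15.5 - 50 - (-80.1) = 14.6 dB

14.6 dB


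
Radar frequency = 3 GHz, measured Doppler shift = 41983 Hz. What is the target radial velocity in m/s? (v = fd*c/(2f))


v = 41983 * 3e8 / (2 * 3000000000.0) = 2099.2 m/s

2099.2 m/s


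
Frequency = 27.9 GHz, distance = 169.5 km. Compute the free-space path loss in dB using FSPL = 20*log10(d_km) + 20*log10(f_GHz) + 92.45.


20*log10(169.5) = 44.58
20*log10(27.9) = 28.91
FSPL = 165.9 dB

165.9 dB


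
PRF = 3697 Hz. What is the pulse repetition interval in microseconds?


PRI = 1/3697 = 0.0002704896 s = 270.5 us

270.5 us


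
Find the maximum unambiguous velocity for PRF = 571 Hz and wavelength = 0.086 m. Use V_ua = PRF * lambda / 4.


V_ua = 571 * 0.086 / 4 = 12.3 m/s

12.3 m/s


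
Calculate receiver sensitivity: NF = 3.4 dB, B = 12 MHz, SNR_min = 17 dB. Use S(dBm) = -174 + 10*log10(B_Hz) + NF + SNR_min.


10*log10(12000000.0) = 70.79
S = -174 + 70.79 + 3.4 + 17 = -82.8 dBm

-82.8 dBm


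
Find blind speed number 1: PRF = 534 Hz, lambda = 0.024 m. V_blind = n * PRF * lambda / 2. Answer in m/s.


V_blind = 1 * 534 * 0.024 / 2 = 6.4 m/s

6.4 m/s


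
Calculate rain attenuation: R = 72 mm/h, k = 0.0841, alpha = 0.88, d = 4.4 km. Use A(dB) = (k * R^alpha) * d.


gamma = 0.0841 * 72^0.88 = 3.624504 dB/km
A = 3.624504 * 4.4 = 15.95 dB

15.95 dB


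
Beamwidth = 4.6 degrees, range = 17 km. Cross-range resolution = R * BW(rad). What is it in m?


BW_rad = 0.080285146
CR = 17000 * 0.080285146 = 1364.8 m

1364.8 m


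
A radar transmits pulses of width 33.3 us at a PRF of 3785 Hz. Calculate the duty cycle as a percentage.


DC = 33.3e-6 * 3785 * 100 = 12.6%

12.6%


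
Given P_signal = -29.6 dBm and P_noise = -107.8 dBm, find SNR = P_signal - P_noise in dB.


SNR = -29.6 - (-107.8) = 78.2 dB

78.2 dB


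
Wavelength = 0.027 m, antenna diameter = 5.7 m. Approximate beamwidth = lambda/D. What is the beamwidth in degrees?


BW_rad = 0.027 / 5.7 = 0.004737
BW_deg = 0.27 degrees

0.27 degrees


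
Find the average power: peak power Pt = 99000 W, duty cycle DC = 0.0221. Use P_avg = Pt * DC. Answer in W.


P_avg = 99000 * 0.0221 = 2187.9 W

2187.9 W


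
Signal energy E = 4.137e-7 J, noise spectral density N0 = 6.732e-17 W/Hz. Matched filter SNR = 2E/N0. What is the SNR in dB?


SNR_lin = 2 * 4.137e-7 / 6.732e-17 = 1.229e10
SNR_dB = 10*log10(1.229e10) = 100.9 dB

100.9 dB


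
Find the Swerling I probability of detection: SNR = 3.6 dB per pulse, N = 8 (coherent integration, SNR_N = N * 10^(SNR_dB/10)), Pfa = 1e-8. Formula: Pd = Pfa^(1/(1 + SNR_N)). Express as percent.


SNR_lin = 10^(3.6/10) = 2.29087
SNR_N = 8 * 2.29087 = 18.32696
1/(1 + SNR_N) = 1/19.32696 = 0.0517412
Pd = (1e-8)^0.0517412 = 0.38554
Pd = 38.6%

38.6%


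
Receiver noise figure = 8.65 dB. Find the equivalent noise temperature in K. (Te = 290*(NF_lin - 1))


NF_lin = 10^(8.65/10) = 7.328245
Te = 290 * (7.328245 - 1) = 1835.2 K

1835.2 K


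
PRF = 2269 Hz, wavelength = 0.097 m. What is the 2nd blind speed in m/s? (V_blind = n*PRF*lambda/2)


V_blind = 2 * 2269 * 0.097 / 2 = 220.1 m/s

220.1 m/s


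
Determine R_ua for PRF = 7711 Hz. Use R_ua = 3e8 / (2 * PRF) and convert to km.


R_ua = 3e8 / (2 * 7711) = 19452.7 m = 19.5 km

19.5 km


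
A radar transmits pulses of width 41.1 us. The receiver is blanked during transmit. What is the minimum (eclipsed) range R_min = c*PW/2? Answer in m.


R_min = 3e8 * 41.1e-6 / 2 = 6165.0 m

6165.0 m


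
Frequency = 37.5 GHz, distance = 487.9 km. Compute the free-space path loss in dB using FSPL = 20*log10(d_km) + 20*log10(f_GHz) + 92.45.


20*log10(487.9) = 53.77
20*log10(37.5) = 31.48
FSPL = 177.7 dB

177.7 dB


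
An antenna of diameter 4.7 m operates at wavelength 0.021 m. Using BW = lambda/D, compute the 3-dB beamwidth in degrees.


BW_rad = 0.021 / 4.7 = 0.004468
BW_deg = 0.26 degrees

0.26 degrees


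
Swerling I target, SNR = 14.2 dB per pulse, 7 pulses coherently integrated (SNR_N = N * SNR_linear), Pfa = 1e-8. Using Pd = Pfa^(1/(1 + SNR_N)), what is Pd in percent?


SNR_lin = 10^(14.2/10) = 26.30268
SNR_N = 7 * 26.30268 = 184.11876
1/(1 + SNR_N) = 1/185.11876 = 0.0054019
Pd = (1e-8)^0.0054019 = 0.90528
Pd = 90.5%

90.5%


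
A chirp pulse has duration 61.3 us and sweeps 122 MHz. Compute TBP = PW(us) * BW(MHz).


TBP = 61.3 * 122 = 7478.6

7478.6


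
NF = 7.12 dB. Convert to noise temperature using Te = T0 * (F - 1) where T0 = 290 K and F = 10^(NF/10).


NF_lin = 10^(7.12/10) = 5.152286
Te = 290 * (5.152286 - 1) = 1204.2 K

1204.2 K


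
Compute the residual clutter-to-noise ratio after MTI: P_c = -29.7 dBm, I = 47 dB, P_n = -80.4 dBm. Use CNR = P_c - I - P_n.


CNR = -29.7 - 47 - (-80.4) = 3.7 dB

3.7 dB


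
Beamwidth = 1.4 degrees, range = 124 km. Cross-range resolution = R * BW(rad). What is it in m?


BW_rad = 0.02443461
CR = 124000 * 0.02443461 = 3029.9 m

3029.9 m


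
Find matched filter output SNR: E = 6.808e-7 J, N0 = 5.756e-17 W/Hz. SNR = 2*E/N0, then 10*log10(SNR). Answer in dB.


SNR_lin = 2 * 6.808e-7 / 5.756e-17 = 2.366e10
SNR_dB = 10*log10(2.366e10) = 103.7 dB

103.7 dB


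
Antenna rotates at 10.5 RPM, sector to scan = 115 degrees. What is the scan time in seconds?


t = 115 / (10.5 * 360) * 60 = 1.83 s

1.83 s


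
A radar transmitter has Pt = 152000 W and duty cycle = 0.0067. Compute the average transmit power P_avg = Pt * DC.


P_avg = 152000 * 0.0067 = 1018.4 W

1018.4 W


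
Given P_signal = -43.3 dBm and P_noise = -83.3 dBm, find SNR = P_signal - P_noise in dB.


SNR = -43.3 - (-83.3) = 40.0 dB

40.0 dB


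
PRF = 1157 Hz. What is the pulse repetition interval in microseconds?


PRI = 1/1157 = 0.0008643042 s = 864.3 us

864.3 us


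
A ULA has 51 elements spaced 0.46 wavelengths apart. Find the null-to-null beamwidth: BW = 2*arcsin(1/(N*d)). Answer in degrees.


1/(N*d) = 1/(51*0.46) = 0.042626
BW = 2*arcsin(0.042626) = 4.9 degrees

4.9 degrees


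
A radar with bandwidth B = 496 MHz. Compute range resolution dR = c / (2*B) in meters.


dR = 3e8 / (2 * 496000000.0) = 0.3 m

0.3 m


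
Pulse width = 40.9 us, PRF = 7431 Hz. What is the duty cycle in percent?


DC = 40.9e-6 * 7431 * 100 = 30.39%

30.39%


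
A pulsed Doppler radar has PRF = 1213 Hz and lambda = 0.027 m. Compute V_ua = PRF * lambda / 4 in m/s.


V_ua = 1213 * 0.027 / 4 = 8.2 m/s

8.2 m/s


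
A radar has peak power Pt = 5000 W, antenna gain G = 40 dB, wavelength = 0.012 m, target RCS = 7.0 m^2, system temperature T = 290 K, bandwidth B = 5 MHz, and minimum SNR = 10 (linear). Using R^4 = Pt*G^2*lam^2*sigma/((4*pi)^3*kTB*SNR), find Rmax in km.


G_lin = 10^(40/10) = 10000.0
R^4 = 5000 * 10000.0^2 * 0.012^2 * 7.0 / ((4*pi)^3 * 1.38e-23 * 290 * 5000000.0 * 10)
R^4 = 1.26927e18 m^4
R_max = (1.26927e18)^(1/4) = 33565.1 m = 33.6 km

33.6 km


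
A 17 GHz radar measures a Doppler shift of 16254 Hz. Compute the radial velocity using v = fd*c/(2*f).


v = 16254 * 3e8 / (2 * 17000000000.0) = 143.4 m/s

143.4 m/s


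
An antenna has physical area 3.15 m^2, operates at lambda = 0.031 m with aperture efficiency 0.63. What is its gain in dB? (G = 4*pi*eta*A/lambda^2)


G_linear = 4*pi*0.63*3.15/0.031^2 = 25950.01
G_dB = 10*log10(25950.01) = 44.1 dB

44.1 dB


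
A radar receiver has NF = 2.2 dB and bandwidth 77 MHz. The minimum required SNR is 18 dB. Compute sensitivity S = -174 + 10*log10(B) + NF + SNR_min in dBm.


10*log10(77000000.0) = 78.86
S = -174 + 78.86 + 2.2 + 18 = -74.9 dBm

-74.9 dBm


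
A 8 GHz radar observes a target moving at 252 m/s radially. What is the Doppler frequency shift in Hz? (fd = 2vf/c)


fd = 2 * 252 * 8000000000.0 / 3e8 = 13440.0 Hz

13440.0 Hz


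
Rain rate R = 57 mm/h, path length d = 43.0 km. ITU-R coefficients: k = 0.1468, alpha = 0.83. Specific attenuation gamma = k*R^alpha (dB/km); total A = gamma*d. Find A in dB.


gamma = 0.1468 * 57^0.83 = 4.208256 dB/km
A = 4.208256 * 43.0 = 180.96 dB

180.96 dB
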